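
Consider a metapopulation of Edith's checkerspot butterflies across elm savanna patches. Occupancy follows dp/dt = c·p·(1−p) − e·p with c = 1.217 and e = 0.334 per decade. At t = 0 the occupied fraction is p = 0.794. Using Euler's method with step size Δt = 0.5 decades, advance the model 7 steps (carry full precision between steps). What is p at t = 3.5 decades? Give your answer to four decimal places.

0.7265

Update rule: p ← p + [c·p·(1−p) − e·p]·Δt with Δt = 0.5.
step 1: Δp = -0.03307, p = 0.76093
step 2: Δp = -0.01638, p = 0.74455
step 3: Δp = -0.00861, p = 0.73594
step 4: Δp = -0.00465, p = 0.73129
step 5: Δp = -0.00255, p = 0.72874
step 6: Δp = -0.00141, p = 0.72733
step 7: Δp = -0.00078, p = 0.72654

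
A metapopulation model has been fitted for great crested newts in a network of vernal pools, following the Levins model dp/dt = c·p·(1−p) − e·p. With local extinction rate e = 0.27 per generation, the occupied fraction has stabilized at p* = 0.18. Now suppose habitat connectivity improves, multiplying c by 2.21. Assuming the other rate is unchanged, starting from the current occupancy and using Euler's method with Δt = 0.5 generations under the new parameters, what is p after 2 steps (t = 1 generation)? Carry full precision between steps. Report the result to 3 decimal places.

Balance c(1−p*) = e gives c = e/(1 − 0.18000) = 0.27/0.82000 = 0.32927.
Starting from p₀ = 0.18000; update p ← p + (dp/dt)·Δt with the new parameters.
p: 0.18000 → 0.20940  (Δp = +0.02940)
p: 0.20940 → 0.24137  (Δp = +0.03197)

0.241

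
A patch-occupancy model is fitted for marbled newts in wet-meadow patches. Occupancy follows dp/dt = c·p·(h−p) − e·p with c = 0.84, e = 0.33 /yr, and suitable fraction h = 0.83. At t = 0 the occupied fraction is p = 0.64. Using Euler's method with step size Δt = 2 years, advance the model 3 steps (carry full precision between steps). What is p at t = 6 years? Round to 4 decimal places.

Update rule: p ← p + [c·p·(h−p) − e·p]·Δt with Δt = 2.
  1  |  dp/dt·Δt = -0.218112  |  p_1 = 0.421888
  2  |  dp/dt·Δt = +0.010812  |  p_2 = 0.432700
  3  |  dp/dt·Δt = +0.003230  |  p_3 = 0.435930

0.4359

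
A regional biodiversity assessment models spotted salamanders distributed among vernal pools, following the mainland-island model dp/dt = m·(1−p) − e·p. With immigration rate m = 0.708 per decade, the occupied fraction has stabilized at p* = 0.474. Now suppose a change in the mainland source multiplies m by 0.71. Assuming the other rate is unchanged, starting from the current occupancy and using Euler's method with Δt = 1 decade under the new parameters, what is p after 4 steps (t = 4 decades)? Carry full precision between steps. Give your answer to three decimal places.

0.391

Balance m(1−p*) = e·p* gives e = m(1−p*)/p* = 0.708×0.52600/0.47400 = 0.78567.
Starting from p₀ = 0.47400; update p ← p + (dp/dt)·Δt with the new parameters.
t = 1: p = 0.47400 + (-0.10800) = 0.36600
t = 2: p = 0.36600 + (+0.03114) = 0.39714
t = 3: p = 0.39714 + (-0.00898) = 0.38816
t = 4: p = 0.38816 + (+0.00259) = 0.39075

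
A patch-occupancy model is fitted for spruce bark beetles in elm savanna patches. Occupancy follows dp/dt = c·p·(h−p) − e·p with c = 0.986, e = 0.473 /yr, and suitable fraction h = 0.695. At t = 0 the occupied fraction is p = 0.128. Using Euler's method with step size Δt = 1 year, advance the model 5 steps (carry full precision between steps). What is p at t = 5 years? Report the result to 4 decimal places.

Update rule: p ← p + [c·p·(h−p) − e·p]·Δt with Δt = 1.
  1  |  dp/dt·Δt = +0.011016  |  p_1 = 0.139016
  2  |  dp/dt·Δt = +0.010454  |  p_2 = 0.149470
  3  |  dp/dt·Δt = +0.009699  |  p_3 = 0.159169
  4  |  dp/dt·Δt = +0.008807  |  p_4 = 0.167976
  5  |  dp/dt·Δt = +0.007835  |  p_5 = 0.175811

0.1758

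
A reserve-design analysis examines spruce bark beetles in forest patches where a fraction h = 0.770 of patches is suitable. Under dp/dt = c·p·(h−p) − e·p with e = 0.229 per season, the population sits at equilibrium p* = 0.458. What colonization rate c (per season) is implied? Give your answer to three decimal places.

At equilibrium c(h−p*) = e, so c = e/(h−p*).
c = 0.229/(0.770 − 0.458) = 0.229/0.3120 = 0.7340.

0.734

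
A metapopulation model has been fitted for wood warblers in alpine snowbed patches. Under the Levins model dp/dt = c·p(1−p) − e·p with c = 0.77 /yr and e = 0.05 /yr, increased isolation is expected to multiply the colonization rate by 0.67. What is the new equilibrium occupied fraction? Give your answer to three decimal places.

0.903

Before: p* = 1 − 0.05/0.77 = 0.9351.
After the change, c = 0.5159, e = 0.05, so p* = 1 − 0.05/0.5159 = 0.9031.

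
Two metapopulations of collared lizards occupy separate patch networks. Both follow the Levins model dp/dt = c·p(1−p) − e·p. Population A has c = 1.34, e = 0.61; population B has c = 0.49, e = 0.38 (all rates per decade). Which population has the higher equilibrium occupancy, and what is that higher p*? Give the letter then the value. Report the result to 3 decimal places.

A: p*_A = 1 − 0.61/1.34 = 0.5448.
B: p*_B = 1 − 0.38/0.49 = 0.2245.
A is higher at 0.5448.

A, 0.545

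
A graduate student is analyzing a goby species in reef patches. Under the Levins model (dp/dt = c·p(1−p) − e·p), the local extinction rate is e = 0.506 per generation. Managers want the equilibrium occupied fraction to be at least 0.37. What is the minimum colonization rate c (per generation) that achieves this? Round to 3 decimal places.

p* = 1 − e/c ≥ 0.37 requires e/c ≤ 0.6300, i.e. c ≥ e/0.6300.
c_min = 0.506/0.6300 = 0.8032.

0.803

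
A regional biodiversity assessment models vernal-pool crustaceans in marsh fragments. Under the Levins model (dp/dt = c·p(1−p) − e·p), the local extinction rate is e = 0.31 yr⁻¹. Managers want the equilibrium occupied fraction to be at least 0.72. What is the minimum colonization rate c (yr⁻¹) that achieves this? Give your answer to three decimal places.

1.107

p* = 1 − e/c ≥ 0.72 requires e/c ≤ 0.2800, i.e. c ≥ e/0.2800.
c_min = 0.31/0.2800 = 1.1071.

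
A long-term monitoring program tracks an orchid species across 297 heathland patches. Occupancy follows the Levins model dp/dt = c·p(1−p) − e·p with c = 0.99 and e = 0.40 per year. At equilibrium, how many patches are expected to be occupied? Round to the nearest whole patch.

177

p* = 1 − e/c = 1 − 0.40/0.99 = 0.5960.
Expected occupied patches = N × p* = 297 × 0.5960 = 177.00 ≈ 177.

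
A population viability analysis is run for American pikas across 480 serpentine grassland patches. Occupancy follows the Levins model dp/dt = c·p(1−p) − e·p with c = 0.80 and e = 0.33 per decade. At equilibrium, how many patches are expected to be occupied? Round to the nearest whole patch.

p* = 1 − e/c = 1 − 0.33/0.80 = 0.5875.
Expected occupied patches = N × p* = 480 × 0.5875 = 282.00 ≈ 282.

282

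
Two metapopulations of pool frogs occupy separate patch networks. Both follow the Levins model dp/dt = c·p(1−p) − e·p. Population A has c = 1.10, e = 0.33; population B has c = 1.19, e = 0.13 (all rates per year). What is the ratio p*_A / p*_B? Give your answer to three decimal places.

0.786

A: p*_A = 1 − 0.33/1.10 = 0.7000.
B: p*_B = 1 − 0.13/1.19 = 0.8908.
p*_A / p*_B = 0.7000/0.8908 = 0.7858.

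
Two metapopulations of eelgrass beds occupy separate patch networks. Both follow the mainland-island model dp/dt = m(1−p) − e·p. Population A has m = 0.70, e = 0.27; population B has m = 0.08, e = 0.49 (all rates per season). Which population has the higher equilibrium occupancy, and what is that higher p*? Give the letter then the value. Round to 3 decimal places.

A: p*_A = m/(m+e) = 0.70/0.9700 = 0.7216.
B: p*_B = 0.08/0.5700 = 0.1404.
A is higher at 0.7216.

A, 0.722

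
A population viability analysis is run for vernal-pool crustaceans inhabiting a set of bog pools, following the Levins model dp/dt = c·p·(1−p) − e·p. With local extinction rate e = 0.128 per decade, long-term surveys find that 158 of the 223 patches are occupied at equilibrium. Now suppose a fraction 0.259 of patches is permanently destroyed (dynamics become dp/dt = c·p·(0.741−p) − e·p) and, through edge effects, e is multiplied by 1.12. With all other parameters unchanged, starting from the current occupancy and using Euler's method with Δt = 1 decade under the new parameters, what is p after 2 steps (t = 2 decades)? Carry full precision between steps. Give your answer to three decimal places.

Observed p* = 158/223 = 0.70852.
Balance c(1−p*) = e gives c = e/(1 − 0.70852) = 0.128/0.29148 = 0.43914.
Starting from p₀ = 0.70852; update p ← p + (dp/dt)·Δt with the new parameters.
  1  |  dp/dt·Δt = -0.091468  |  p_1 = 0.617052
  2  |  dp/dt·Δt = -0.054874  |  p_2 = 0.562178

0.562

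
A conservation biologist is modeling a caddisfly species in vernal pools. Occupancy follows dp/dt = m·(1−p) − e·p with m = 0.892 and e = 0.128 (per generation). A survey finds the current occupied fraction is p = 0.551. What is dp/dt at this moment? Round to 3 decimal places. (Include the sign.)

0.330

Colonization term: m·(1−p) = 0.892×0.4490 = 0.40051.
Extinction term: e·p = 0.07053.
dp/dt = 0.40051 − 0.07053 = 0.32998.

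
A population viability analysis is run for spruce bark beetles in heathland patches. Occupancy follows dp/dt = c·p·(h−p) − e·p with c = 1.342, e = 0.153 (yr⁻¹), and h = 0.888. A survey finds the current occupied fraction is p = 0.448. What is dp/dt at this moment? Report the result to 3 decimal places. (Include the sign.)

Colonization term: c·p·(h−p) = 1.342×0.448×0.4400 = 0.26454.
Extinction term: e·p = 0.06854.
dp/dt = 0.26454 − 0.06854 = 0.19599.

0.196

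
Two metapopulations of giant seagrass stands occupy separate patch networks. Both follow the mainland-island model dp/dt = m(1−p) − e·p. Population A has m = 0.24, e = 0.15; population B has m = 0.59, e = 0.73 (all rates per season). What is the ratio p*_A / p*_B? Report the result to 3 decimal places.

1.377

A: p*_A = m/(m+e) = 0.24/0.3900 = 0.6154.
B: p*_B = 0.59/1.3200 = 0.4470.
p*_A / p*_B = 0.6154/0.4470 = 1.3768.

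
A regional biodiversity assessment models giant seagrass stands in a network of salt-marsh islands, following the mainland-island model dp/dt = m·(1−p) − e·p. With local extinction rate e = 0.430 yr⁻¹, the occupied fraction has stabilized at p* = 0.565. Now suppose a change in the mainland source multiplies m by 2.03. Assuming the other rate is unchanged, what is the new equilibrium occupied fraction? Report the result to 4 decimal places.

Balance m(1−p*) = e·p* gives m = e·p*/(1−p*) = 0.430×0.56500/0.43500 = 0.55851.
New p* = m/(m+e) = 1.13378/(1.13378+0.43000) = 0.72503.

0.7250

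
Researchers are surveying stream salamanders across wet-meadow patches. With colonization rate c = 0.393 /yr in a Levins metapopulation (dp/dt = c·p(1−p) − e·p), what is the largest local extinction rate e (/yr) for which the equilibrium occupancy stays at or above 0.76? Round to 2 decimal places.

1 − e/c ≥ 0.76 ⇒ e ≤ c(1 − 0.76) = 0.393 × 0.2400.
e_max = 0.0943.

0.09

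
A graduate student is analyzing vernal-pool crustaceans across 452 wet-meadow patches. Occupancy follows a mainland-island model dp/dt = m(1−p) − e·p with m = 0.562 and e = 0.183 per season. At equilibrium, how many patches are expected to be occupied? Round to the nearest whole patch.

p* = m/(m+e) = 0.562/0.7450 = 0.7544.
Expected occupied patches = N × p* = 452 × 0.7544 = 340.97 ≈ 341.

341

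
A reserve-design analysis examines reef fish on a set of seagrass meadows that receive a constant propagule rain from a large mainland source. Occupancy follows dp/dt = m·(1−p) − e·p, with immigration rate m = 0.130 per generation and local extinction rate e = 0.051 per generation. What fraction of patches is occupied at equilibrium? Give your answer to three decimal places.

Setting dp/dt = 0: m − m·p* = e·p*, so m = (m+e)·p*.
p* = m/(m+e) = 0.130/(0.130+0.051) = 0.130/0.1810 = 0.7182.

0.718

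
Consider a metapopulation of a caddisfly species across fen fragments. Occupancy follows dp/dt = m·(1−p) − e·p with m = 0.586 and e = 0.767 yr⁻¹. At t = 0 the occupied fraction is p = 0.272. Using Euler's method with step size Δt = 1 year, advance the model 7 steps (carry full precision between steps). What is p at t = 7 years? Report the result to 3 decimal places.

Update rule: p ← p + [m·(1−p) − e·p]·Δt with Δt = 1.
p: 0.27200 → 0.48998  (Δp = +0.21798)
p: 0.48998 → 0.41304  (Δp = -0.07695)
p: 0.41304 → 0.44020  (Δp = +0.02716)
p: 0.44020 → 0.43061  (Δp = -0.00959)
p: 0.43061 → 0.43399  (Δp = +0.00338)
p: 0.43399 → 0.43280  (Δp = -0.00119)
p: 0.43280 → 0.43322  (Δp = +0.00042)

0.433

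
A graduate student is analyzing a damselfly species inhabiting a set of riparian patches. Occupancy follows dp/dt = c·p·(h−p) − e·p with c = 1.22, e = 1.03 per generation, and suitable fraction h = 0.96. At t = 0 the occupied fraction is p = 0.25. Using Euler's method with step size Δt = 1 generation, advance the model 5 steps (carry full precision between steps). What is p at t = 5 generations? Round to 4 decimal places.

0.1502

Update rule: p ← p + [c·p·(h−p) − e·p]·Δt with Δt = 1.
p: 0.25000 → 0.20905  (Δp = -0.04095)
p: 0.20905 → 0.18525  (Δp = -0.02380)
p: 0.18525 → 0.16954  (Δp = -0.01571)
p: 0.16954 → 0.15841  (Δp = -0.01113)
p: 0.15841 → 0.15016  (Δp = -0.00825)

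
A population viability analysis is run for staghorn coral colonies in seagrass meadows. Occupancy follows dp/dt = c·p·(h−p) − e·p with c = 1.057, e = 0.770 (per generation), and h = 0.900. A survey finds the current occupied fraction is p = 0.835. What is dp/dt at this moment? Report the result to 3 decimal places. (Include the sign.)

Colonization term: c·p·(h−p) = 1.057×0.835×0.0650 = 0.05737.
Extinction term: e·p = 0.64295.
dp/dt = 0.05737 − 0.64295 = -0.58558.

-0.586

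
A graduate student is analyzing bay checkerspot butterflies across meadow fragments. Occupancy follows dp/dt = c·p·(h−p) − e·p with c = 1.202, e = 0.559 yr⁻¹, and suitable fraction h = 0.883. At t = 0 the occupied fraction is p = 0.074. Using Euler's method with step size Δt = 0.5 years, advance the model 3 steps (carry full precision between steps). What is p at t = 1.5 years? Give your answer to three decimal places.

Update rule: p ← p + [c·p·(h−p) − e·p]·Δt with Δt = 0.5.
step 1: Δp = +0.01530, p = 0.08930
step 2: Δp = +0.01764, p = 0.10693
step 3: Δp = +0.01999, p = 0.12692

0.127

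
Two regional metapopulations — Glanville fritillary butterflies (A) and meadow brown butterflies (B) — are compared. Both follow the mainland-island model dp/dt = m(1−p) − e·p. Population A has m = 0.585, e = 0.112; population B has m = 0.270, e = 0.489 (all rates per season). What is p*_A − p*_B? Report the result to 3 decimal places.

A: p*_A = m/(m+e) = 0.585/0.6970 = 0.8393.
B: p*_B = 0.270/0.7590 = 0.3557.
p*_A − p*_B = 0.8393 − 0.3557 = 0.4836.

0.484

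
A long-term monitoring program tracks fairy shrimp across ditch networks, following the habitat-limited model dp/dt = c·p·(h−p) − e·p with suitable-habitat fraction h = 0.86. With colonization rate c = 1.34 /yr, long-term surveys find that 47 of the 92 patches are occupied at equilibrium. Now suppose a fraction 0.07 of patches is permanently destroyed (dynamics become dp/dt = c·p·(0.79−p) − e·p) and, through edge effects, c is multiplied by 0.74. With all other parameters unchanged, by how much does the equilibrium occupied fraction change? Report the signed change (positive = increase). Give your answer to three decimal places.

-0.193

Observed p* = 47/92 = 0.51087.
Balance c(h−p*) = e gives e = 1.34×(0.86 − 0.51087) = 0.46783.
New p* = 0.79 − e/c = 0.79 − 0.46783/0.99160 = 0.31821.
Δp* = 0.31821 − 0.51087 = -0.19266.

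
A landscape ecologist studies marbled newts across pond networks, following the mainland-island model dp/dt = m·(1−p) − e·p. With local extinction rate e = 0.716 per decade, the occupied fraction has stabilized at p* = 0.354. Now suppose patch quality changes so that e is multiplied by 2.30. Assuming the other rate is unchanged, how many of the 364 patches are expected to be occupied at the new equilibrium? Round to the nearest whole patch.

Balance m(1−p*) = e·p* gives m = e·p*/(1−p*) = 0.716×0.35400/0.64600 = 0.39236.
New p* = m/(m+e) = 0.39236/(0.39236+1.64680) = 0.19241.
Expected occupied = 364 × 0.19241 = 70.04 ≈ 70.

70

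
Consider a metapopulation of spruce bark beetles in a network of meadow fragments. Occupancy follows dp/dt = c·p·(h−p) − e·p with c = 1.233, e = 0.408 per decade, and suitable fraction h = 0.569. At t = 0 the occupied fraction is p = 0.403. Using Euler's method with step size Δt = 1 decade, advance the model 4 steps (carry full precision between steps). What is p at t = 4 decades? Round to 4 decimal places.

Update rule: p ← p + [c·p·(h−p) − e·p]·Δt with Δt = 1.
step 1: Δp = -0.08194, p = 0.32106
step 2: Δp = -0.03284, p = 0.28822
step 3: Δp = -0.01781, p = 0.27041
step 4: Δp = -0.01077, p = 0.25964

0.2596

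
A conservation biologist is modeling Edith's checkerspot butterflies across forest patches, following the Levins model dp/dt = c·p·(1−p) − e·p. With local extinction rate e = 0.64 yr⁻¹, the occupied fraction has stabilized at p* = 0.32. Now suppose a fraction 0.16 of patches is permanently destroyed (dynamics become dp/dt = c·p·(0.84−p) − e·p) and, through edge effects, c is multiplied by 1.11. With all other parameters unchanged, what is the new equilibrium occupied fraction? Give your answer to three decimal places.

Balance c(1−p*) = e gives c = e/(1 − 0.32000) = 0.64/0.68000 = 0.94118.
New p* = 0.84 − e/c = 0.84 − 0.64000/1.04471 = 0.22739.

0.227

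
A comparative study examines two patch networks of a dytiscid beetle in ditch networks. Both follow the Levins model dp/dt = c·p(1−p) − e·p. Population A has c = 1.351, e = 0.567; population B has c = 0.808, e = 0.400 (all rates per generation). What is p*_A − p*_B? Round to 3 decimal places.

0.075

A: p*_A = 1 − 0.567/1.351 = 0.5803.
B: p*_B = 1 − 0.400/0.808 = 0.5050.
p*_A − p*_B = 0.5803 − 0.5050 = 0.0754.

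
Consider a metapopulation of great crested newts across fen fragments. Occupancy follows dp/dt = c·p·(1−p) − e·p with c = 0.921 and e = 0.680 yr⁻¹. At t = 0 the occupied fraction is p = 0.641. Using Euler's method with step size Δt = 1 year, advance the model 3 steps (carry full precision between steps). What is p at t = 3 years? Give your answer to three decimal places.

0.326

Update rule: p ← p + [c·p·(1−p) − e·p]·Δt with Δt = 1.
t = 1: p = 0.64100 + (-0.22394) = 0.41706
t = 2: p = 0.41706 + (-0.05969) = 0.35737
t = 3: p = 0.35737 + (-0.03150) = 0.32587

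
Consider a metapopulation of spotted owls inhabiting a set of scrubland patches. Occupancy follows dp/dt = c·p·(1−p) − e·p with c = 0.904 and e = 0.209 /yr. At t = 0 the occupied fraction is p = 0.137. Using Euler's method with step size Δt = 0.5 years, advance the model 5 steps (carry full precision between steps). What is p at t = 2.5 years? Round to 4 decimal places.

Update rule: p ← p + [c·p·(1−p) − e·p]·Δt with Δt = 0.5.
p: 0.13700 → 0.17612  (Δp = +0.03912)
p: 0.17612 → 0.22331  (Δp = +0.04718)
p: 0.22331 → 0.27837  (Δp = +0.05506)
p: 0.27837 → 0.34007  (Δp = +0.06171)
p: 0.34007 → 0.40598  (Δp = +0.06590)

0.4060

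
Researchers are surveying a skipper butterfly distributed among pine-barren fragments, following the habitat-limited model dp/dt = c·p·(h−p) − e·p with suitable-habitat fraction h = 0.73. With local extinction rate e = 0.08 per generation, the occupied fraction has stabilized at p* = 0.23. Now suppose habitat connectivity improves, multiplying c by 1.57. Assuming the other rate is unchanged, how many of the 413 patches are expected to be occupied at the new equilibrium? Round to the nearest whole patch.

Balance c(h−p*) = e gives c = e/(0.73 − 0.23000) = 0.08/0.50000 = 0.16000.
New p* = 0.73 − e/c = 0.73 − 0.08000/0.25120 = 0.41153.
Expected occupied = 413 × 0.41153 = 169.96 ≈ 170.

170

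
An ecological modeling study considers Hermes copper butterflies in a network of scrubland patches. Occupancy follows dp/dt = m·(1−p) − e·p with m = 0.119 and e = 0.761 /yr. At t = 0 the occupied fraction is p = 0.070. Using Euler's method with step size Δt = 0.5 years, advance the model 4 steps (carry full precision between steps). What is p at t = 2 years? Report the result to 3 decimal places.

0.129

Update rule: p ← p + [m·(1−p) − e·p]·Δt with Δt = 0.5.
t = 0.5: p = 0.07000 + (+0.02870) = 0.09870
t = 1: p = 0.09870 + (+0.01607) = 0.11477
t = 1.5: p = 0.11477 + (+0.00900) = 0.12377
t = 2: p = 0.12377 + (+0.00504) = 0.12881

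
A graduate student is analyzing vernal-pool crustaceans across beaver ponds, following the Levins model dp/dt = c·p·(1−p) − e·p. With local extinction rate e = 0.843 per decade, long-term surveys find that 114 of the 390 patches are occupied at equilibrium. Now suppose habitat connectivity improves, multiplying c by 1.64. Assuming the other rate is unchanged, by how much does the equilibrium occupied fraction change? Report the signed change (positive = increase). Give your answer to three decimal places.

Observed p* = 114/390 = 0.29231.
Balance c(1−p*) = e gives c = e/(1 − 0.29231) = 0.843/0.70769 = 1.19120.
New p* = 1 − e/c = 1 − 0.84300/1.95357 = 0.56848.
Δp* = 0.56848 − 0.29231 = +0.27617.

0.276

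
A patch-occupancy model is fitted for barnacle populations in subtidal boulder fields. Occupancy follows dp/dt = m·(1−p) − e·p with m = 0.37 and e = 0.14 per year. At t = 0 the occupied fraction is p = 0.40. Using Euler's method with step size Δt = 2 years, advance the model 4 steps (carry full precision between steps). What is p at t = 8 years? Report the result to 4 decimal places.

0.7255

Update rule: p ← p + [m·(1−p) − e·p]·Δt with Δt = 2.
t = 2: p = 0.40000 + (+0.33200) = 0.73200
t = 4: p = 0.73200 + (-0.00664) = 0.72536
t = 6: p = 0.72536 + (+0.00013) = 0.72549
t = 8: p = 0.72549 + (-0.00000) = 0.72549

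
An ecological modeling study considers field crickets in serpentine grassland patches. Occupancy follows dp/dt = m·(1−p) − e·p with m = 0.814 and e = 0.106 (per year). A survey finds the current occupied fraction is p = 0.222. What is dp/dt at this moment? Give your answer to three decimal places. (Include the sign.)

0.610

Colonization term: m·(1−p) = 0.814×0.7780 = 0.63329.
Extinction term: e·p = 0.02353.
dp/dt = 0.63329 − 0.02353 = 0.60976.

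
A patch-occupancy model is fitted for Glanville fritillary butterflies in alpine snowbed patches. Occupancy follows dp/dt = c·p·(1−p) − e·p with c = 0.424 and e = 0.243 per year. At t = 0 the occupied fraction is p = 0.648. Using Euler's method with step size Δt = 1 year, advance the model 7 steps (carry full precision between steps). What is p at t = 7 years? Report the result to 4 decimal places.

Update rule: p ← p + [c·p·(1−p) − e·p]·Δt with Δt = 1.
t = 1: p = 0.64800 + (-0.06075) = 0.58725
t = 2: p = 0.58725 + (-0.03993) = 0.54732
t = 3: p = 0.54732 + (-0.02795) = 0.51937
t = 4: p = 0.51937 + (-0.02037) = 0.49901
t = 5: p = 0.49901 + (-0.01526) = 0.48375
t = 6: p = 0.48375 + (-0.01166) = 0.47208
t = 7: p = 0.47208 + (-0.00905) = 0.46304

0.4630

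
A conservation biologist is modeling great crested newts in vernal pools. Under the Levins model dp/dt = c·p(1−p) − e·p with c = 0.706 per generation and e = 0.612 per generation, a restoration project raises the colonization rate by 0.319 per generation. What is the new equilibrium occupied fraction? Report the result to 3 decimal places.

Before: p* = 1 − 0.612/0.706 = 0.1331.
After the change, c = 1.025, e = 0.612, so p* = 1 − 0.612/1.025 = 0.4029.

0.403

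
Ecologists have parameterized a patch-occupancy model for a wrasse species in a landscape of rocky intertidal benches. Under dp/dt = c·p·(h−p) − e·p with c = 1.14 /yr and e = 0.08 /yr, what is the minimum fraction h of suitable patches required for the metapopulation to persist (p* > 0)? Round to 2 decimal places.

p* = h − e/c is positive only when h > e/c.
h_min = e/c = 0.08/1.14 = 0.0702.

0.07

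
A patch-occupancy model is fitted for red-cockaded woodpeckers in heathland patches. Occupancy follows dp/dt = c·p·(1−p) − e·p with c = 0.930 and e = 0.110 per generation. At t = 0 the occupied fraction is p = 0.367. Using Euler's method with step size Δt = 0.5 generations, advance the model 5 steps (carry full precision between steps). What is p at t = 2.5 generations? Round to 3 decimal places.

0.762

Update rule: p ← p + [c·p·(1−p) − e·p]·Δt with Δt = 0.5.
step 1: Δp = +0.08784, p = 0.45484
step 2: Δp = +0.09029, p = 0.54513
step 3: Δp = +0.08532, p = 0.63045
step 4: Δp = +0.07366, p = 0.70411
step 5: Δp = +0.05815, p = 0.76226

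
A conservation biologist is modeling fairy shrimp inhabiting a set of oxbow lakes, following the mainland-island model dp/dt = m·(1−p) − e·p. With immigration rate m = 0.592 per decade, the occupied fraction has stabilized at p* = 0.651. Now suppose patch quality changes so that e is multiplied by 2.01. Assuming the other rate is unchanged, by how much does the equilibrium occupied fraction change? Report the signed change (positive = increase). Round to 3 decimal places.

-0.170

Balance m(1−p*) = e·p* gives e = m(1−p*)/p* = 0.592×0.34900/0.65100 = 0.31737.
New p* = m/(m+e) = 0.59200/(0.59200+0.63791) = 0.48134.
Δp* = 0.48134 − 0.65100 = -0.16966.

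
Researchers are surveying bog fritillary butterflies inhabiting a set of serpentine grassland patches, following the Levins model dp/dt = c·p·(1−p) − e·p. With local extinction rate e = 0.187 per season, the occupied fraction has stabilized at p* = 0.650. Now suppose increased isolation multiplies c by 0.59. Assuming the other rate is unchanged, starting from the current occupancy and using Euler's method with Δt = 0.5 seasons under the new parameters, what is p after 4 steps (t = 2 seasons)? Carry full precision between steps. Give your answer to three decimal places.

0.568

Balance c(1−p*) = e gives c = e/(1 − 0.65000) = 0.187/0.35000 = 0.53429.
Starting from p₀ = 0.65000; update p ← p + (dp/dt)·Δt with the new parameters.
p: 0.65000 → 0.62508  (Δp = -0.02492)
p: 0.62508 → 0.60357  (Δp = -0.02151)
p: 0.60357 → 0.58485  (Δp = -0.01872)
p: 0.58485 → 0.56844  (Δp = -0.01642)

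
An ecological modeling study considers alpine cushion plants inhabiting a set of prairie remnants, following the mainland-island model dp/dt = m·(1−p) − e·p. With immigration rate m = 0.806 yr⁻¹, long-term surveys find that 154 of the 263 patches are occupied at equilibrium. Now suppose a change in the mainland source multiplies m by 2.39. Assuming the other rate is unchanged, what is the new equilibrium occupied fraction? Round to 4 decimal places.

Observed p* = 154/263 = 0.58555.
Balance m(1−p*) = e·p* gives e = m(1−p*)/p* = 0.806×0.41445/0.58555 = 0.57048.
New p* = m/(m+e) = 1.92634/(1.92634+0.57048) = 0.77152.

0.7715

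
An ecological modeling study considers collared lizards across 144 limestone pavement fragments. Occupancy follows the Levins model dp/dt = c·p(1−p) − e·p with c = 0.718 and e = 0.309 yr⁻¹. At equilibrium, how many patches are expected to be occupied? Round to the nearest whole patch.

82

p* = 1 − e/c = 1 − 0.309/0.718 = 0.5696.
Expected occupied patches = N × p* = 144 × 0.5696 = 82.03 ≈ 82.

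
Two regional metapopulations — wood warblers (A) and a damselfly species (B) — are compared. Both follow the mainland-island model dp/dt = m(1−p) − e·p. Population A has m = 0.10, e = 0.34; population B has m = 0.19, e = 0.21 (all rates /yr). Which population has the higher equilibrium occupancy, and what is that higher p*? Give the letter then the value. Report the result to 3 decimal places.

B, 0.475

A: p*_A = m/(m+e) = 0.10/0.4400 = 0.2273.
B: p*_B = 0.19/0.4000 = 0.4750.
B is higher at 0.4750.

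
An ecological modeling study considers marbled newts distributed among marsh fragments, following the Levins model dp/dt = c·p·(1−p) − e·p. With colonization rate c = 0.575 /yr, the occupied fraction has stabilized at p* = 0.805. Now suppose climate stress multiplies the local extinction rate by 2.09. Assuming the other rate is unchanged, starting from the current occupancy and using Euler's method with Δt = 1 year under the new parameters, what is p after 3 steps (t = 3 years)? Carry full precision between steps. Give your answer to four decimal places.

0.6345

Balance c(1−p*) = e gives e = 0.575×(1 − 0.80500) = 0.11212.
Starting from p₀ = 0.80500; update p ← p + (dp/dt)·Δt with the new parameters.
  1  |  dp/dt·Δt = -0.098384  |  p_1 = 0.706616
  2  |  dp/dt·Δt = -0.046386  |  p_2 = 0.660230
  3  |  dp/dt·Δt = -0.025731  |  p_3 = 0.634498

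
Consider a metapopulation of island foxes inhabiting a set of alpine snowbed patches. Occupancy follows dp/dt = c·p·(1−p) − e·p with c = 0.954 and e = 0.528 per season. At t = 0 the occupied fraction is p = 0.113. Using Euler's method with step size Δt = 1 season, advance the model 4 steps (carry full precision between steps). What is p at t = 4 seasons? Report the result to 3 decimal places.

Update rule: p ← p + [c·p·(1−p) − e·p]·Δt with Δt = 1.
p: 0.11300 → 0.14896  (Δp = +0.03596)
p: 0.14896 → 0.19124  (Δp = +0.04229)
p: 0.19124 → 0.23782  (Δp = +0.04658)
p: 0.23782 → 0.28518  (Δp = +0.04735)

0.285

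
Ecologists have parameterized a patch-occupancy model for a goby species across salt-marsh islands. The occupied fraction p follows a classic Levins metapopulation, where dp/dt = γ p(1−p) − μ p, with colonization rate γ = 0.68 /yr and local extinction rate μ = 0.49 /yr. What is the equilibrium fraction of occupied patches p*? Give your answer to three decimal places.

0.279

Setting dp/dt = 0 and dividing through by p* gives γ·(1−p*) = μ.
So p* = 1 − μ/γ = 1 − 0.49/0.68 = 1 − 0.7206 = 0.2794.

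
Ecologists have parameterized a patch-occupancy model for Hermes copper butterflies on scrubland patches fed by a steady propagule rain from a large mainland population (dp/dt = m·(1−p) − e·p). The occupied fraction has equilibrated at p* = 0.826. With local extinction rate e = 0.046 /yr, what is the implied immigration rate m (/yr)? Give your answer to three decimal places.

0.218

At equilibrium m(1−p*) = e·p*, so m = e·p*/(1−p*).
m = 0.046 × 0.826 / 0.1740 = 0.0380/0.1740 = 0.2184.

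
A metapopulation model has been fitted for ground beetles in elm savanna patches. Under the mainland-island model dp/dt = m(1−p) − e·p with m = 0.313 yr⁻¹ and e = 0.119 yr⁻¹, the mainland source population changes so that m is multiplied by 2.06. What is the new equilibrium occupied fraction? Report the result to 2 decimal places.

Before: p* = 0.313/(0.313+0.119) = 0.7245.
After: m = 0.64478, e = 0.119; p* = 0.64478/0.7638 = 0.8442.

0.84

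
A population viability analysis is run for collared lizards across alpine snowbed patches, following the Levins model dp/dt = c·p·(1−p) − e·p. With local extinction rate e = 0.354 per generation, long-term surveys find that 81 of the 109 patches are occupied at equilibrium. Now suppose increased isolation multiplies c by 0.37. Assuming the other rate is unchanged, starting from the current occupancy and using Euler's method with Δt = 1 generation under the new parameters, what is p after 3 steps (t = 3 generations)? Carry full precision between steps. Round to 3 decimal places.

Observed p* = 81/109 = 0.74312.
Balance c(1−p*) = e gives c = e/(1 − 0.74312) = 0.354/0.25688 = 1.37807.
Starting from p₀ = 0.74312; update p ← p + (dp/dt)·Δt with the new parameters.
p: 0.74312 → 0.57739  (Δp = -0.16573)
p: 0.57739 → 0.49741  (Δp = -0.07998)
p: 0.49741 → 0.44880  (Δp = -0.04862)

0.449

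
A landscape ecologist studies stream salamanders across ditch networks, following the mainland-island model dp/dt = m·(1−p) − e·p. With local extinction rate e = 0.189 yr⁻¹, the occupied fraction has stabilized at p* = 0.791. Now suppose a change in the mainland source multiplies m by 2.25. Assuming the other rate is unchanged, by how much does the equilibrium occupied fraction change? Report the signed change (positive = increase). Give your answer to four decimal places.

0.1039

Balance m(1−p*) = e·p* gives m = e·p*/(1−p*) = 0.189×0.79100/0.20900 = 0.71531.
New p* = m/(m+e) = 1.60945/(1.60945+0.18900) = 0.89491.
Δp* = 0.89491 − 0.79100 = +0.10391.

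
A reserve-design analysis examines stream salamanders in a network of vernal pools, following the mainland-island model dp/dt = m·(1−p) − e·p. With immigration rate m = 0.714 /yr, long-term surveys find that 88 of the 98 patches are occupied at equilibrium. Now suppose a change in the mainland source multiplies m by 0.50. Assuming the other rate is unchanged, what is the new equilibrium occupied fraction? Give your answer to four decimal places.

Observed p* = 88/98 = 0.89796.
Balance m(1−p*) = e·p* gives e = m(1−p*)/p* = 0.714×0.10204/0.89796 = 0.08114.
New p* = m/(m+e) = 0.35700/(0.35700+0.08114) = 0.81481.

0.8148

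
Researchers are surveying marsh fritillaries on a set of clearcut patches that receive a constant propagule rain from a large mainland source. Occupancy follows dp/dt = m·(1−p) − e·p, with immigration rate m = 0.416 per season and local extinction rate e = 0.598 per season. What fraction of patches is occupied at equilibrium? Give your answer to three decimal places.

Setting dp/dt = 0: m − m·p* = e·p*, so m = (m+e)·p*.
p* = m/(m+e) = 0.416/(0.416+0.598) = 0.416/1.0140 = 0.4103.

0.410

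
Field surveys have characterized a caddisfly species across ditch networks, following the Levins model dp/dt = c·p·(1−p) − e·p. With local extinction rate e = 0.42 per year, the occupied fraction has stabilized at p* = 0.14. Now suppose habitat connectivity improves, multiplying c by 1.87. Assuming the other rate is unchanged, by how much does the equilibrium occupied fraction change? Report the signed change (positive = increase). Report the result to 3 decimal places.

Balance c(1−p*) = e gives c = e/(1 − 0.14000) = 0.42/0.86000 = 0.48837.
New p* = 1 − e/c = 1 − 0.42000/0.91325 = 0.54010.
Δp* = 0.54010 − 0.14000 = +0.40010.

0.400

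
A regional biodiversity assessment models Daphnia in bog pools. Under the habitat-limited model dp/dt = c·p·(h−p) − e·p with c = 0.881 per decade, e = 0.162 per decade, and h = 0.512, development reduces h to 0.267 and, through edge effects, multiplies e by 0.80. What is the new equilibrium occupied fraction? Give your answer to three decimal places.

0.120

Before: p* = h − e/c = 0.512 − 0.162/0.881 = 0.512 − 0.1839 = 0.3281.
After: c = 0.881, e = 0.1296, h = 0.267; p* = 0.267 − 0.1296/0.881 = 0.1199.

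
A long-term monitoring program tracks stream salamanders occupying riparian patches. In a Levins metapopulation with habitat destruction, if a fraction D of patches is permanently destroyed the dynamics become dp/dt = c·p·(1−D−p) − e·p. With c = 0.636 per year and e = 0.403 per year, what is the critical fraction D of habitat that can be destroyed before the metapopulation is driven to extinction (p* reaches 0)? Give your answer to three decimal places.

The nontrivial equilibrium is p* = (1−D) − e/c; extinction occurs when this hits zero.
So D_crit = 1 − e/c = 1 − 0.403/0.636 = 1 − 0.6336 = 0.3664.
This equals the undisturbed p*, a classic result of Lande's extension.

0.366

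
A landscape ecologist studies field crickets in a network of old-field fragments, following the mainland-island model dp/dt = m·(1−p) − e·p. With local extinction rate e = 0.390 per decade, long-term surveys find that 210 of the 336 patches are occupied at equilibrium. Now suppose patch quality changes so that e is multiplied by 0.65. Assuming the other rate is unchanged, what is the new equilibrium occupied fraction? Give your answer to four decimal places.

Observed p* = 210/336 = 0.62500.
Balance m(1−p*) = e·p* gives m = e·p*/(1−p*) = 0.390×0.62500/0.37500 = 0.65000.
New p* = m/(m+e) = 0.65000/(0.65000+0.25350) = 0.71942.

0.7194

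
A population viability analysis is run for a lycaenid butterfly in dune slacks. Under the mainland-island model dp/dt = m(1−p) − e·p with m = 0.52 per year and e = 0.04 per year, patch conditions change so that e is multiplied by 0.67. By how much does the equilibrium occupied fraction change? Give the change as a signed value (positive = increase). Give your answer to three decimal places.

Before: p* = 0.52/(0.52+0.04) = 0.9286.
After: m = 0.52, e = 0.0268; p* = 0.52/0.5468 = 0.9510.
Δp* = 0.9510 − 0.9286 = +0.0224.

0.022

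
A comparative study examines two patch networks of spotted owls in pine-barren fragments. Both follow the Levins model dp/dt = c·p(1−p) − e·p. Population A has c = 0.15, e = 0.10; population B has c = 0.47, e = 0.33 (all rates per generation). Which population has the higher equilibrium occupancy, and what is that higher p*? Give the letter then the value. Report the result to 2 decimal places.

A: p*_A = 1 − 0.10/0.15 = 0.3333.
B: p*_B = 1 − 0.33/0.47 = 0.2979.
A is higher at 0.3333.

A, 0.33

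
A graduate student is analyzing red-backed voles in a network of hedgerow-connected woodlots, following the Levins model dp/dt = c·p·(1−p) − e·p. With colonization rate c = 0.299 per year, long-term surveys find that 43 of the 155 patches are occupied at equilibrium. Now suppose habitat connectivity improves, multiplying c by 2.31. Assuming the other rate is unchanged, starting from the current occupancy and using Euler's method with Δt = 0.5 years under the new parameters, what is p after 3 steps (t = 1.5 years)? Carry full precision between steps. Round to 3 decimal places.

0.398

Observed p* = 43/155 = 0.27742.
Balance c(1−p*) = e gives e = 0.299×(1 − 0.27742) = 0.21605.
Starting from p₀ = 0.27742; update p ← p + (dp/dt)·Δt with the new parameters.
p: 0.27742 → 0.31668  (Δp = +0.03926)
p: 0.31668 → 0.35720  (Δp = +0.04052)
p: 0.35720 → 0.39791  (Δp = +0.04071)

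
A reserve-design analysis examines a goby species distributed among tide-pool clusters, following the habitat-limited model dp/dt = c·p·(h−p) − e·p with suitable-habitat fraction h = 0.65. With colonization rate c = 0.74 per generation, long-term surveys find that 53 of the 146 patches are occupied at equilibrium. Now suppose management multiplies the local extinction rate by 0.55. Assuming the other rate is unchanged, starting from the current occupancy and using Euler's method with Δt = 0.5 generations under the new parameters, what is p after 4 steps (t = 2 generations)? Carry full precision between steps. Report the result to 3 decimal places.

Observed p* = 53/146 = 0.36301.
Balance c(h−p*) = e gives e = 0.74×(0.65 − 0.36301) = 0.21237.
Starting from p₀ = 0.36301; update p ← p + (dp/dt)·Δt with the new parameters.
t = 0.5: p = 0.36301 + (+0.01735) = 0.38036
t = 1: p = 0.38036 + (+0.01573) = 0.39609
t = 1.5: p = 0.39609 + (+0.01408) = 0.41017
t = 2: p = 0.41017 + (+0.01244) = 0.42261

0.423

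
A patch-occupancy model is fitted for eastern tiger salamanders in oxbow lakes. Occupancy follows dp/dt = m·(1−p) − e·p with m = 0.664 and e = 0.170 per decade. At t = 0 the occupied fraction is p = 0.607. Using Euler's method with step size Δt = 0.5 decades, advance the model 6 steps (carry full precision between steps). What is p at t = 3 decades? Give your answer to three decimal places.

0.789

Update rule: p ← p + [m·(1−p) − e·p]·Δt with Δt = 0.5.
t = 0.5: p = 0.60700 + (+0.07888) = 0.68588
t = 1: p = 0.68588 + (+0.04599) = 0.73187
t = 1.5: p = 0.73187 + (+0.02681) = 0.75868
t = 2: p = 0.75868 + (+0.01563) = 0.77431
t = 2.5: p = 0.77431 + (+0.00911) = 0.78342
t = 3: p = 0.78342 + (+0.00531) = 0.78874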